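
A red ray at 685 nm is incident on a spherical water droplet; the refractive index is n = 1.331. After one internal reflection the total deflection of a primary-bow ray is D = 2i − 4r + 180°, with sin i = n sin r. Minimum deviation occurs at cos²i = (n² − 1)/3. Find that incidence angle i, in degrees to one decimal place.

cos²i = (1.331² − 1)/3 = (1.77156 − 1)/3 = 0.25719.
cos i = 0.50714, so i = 59.527°.

59.5°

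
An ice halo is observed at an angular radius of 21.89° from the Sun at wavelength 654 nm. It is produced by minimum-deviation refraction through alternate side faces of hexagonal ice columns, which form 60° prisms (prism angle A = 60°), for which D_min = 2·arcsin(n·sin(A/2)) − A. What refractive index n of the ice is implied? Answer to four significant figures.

Rearranging: n = sin((D_min + A)/2) / sin(A/2).
(D_min + A)/2 = (21.89° + 60°)/2 = 40.945°.
n = sin 40.945° / sin 30° = 0.6553 / 0.5000 = 1.3107.

1.311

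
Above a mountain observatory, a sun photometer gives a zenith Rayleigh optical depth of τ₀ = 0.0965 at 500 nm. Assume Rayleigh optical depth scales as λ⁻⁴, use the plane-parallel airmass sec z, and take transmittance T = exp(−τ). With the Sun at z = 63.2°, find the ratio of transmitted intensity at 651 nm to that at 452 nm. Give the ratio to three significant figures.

1.28

Airmass: sec 63.2° = 2.2179.
τ(651 nm) = 0.0965 × (500/651)⁴ × 2.2179 = 0.0965 × 0.3480 × 2.2179 = 0.0745.
τ(452 nm) = 0.0965 × (500/452)⁴ × 2.2179 = 0.0965 × 1.4974 × 2.2179 = 0.3205.
T(651)/T(452) = exp(τ_B − τ_A) = exp(0.2460) = 1.2789.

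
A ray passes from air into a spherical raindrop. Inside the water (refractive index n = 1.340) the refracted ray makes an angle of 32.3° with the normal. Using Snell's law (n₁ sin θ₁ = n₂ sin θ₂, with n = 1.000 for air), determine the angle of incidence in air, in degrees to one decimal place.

Snell: sin θ_i = n · sin θ_r = 1.340 × sin 32.3° = 1.340 × 0.5344 = 0.7160.
θ_i = arcsin(0.7160) = 45.73°.

45.7°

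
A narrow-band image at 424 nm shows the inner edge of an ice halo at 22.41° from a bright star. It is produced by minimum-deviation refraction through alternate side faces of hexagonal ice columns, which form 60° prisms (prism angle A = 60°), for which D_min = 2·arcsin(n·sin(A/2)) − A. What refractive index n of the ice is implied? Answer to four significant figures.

1.318

Rearranging: n = sin((D_min + A)/2) / sin(A/2).
(D_min + A)/2 = (22.41° + 60°)/2 = 41.205°.
n = sin 41.205° / sin 30° = 0.6588 / 0.5000 = 1.3175.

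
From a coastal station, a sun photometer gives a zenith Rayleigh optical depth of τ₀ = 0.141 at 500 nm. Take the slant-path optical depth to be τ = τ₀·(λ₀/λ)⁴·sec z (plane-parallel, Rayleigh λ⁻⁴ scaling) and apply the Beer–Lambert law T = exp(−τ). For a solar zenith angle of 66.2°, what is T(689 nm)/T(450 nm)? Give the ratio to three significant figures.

1.55

Airmass: sec 66.2° = 2.4780.
τ(689 nm) = 0.141 × (500/689)⁴ × 2.4780 = 0.141 × 0.2773 × 2.4780 = 0.0969.
τ(450 nm) = 0.141 × (500/450)⁴ × 2.4780 = 0.141 × 1.5242 × 2.4780 = 0.5325.
T(689)/T(450) = exp(τ_B − τ_A) = exp(0.4356) = 1.5460.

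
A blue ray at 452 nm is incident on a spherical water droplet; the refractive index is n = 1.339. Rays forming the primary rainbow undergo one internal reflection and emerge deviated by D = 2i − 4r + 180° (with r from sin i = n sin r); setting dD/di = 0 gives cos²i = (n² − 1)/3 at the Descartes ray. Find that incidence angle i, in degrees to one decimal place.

cos²i = (1.339² − 1)/3 = (1.79292 − 1)/3 = 0.26431.
cos i = 0.51411, so i = 59.062°.

59.1°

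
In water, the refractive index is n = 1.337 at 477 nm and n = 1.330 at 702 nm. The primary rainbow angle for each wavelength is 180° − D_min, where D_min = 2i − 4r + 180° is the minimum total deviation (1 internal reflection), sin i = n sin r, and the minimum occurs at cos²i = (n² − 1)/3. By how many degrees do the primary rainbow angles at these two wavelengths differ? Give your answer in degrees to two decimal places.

At 477 nm (n = 1.337): cos²i = 0.26252 → i = 59.178°, r = 39.964°, D_min = 138.500°, rainbow angle = 41.500°.
At 702 nm (n = 1.330): cos²i = 0.25630 → i = 59.585°, r = 40.422°, D_min = 137.484°, rainbow angle = 42.516°.
Angular width = |41.500° − 42.516°| = 1.016°.

1.02°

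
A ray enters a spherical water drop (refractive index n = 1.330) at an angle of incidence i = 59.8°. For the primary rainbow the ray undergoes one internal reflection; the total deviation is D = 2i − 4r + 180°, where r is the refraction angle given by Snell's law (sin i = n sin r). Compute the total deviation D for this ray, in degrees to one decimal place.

137.5°

sin r = sin 59.8° / 1.330 = 0.8643/1.330 = 0.6498; r = 40.53°.
D = 2·59.8° − 4·40.53° + 180° = 119.60° − 162.12° + 180° = 137.48°.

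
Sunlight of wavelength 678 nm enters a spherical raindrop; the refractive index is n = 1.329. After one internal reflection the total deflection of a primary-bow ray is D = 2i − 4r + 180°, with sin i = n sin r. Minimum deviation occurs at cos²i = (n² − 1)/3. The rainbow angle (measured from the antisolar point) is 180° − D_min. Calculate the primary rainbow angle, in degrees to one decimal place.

cos²i = (1.76624 − 1)/3 = 0.25541; i = arccos(0.50538) = 59.643°.
sin r = sin 59.643°/1.329 = 0.64928; r = 40.487°.
D_min = 2·59.643° − 4·40.487° + 180° = 137.337°.
Rainbow angle = 180° − D_min = 42.663°.

42.7°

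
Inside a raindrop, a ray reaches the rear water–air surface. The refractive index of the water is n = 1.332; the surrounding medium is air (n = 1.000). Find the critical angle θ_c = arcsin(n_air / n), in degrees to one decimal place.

48.7°

sin θ_c = n_air / n = 1.000 / 1.332 = 0.7508.
θ_c = arcsin(0.7508) = 48.66°.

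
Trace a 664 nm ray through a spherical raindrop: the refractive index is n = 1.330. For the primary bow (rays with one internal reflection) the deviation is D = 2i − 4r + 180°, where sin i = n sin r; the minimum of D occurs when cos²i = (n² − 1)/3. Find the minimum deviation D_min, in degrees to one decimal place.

cos²i = (1.76890 − 1)/3 = 0.25630; i = arccos(0.50626) = 59.585°.
sin r = sin 59.585°/1.330 = 0.64841; r = 40.422°.
D_min = 2·59.585° − 4·40.422° + 180° = 137.484°.

137.5°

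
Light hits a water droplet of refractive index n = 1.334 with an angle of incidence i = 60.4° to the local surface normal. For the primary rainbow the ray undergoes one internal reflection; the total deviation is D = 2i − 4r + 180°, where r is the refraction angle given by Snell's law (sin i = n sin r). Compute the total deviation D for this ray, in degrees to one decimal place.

138.1°

sin r = sin 60.4° / 1.334 = 0.8695/1.334 = 0.6518; r = 40.68°.
D = 2·60.4° − 4·40.68° + 180° = 120.80° − 162.71° + 180° = 138.09°.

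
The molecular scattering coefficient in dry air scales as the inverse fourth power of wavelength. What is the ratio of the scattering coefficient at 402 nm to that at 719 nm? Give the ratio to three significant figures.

10.2

Rayleigh scattering ∝ λ⁻⁴, so the ratio of coefficients is the inverse fourth power of the wavelength ratio.
σ(402)/σ(719) = (719/402)⁴ = (1.7886)⁴ = 10.23.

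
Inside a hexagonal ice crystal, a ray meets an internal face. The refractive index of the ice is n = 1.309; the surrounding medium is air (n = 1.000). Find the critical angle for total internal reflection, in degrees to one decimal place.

49.8°

sin θ_c = n_air / n = 1.000 / 1.309 = 0.7639.
θ_c = arcsin(0.7639) = 49.81°.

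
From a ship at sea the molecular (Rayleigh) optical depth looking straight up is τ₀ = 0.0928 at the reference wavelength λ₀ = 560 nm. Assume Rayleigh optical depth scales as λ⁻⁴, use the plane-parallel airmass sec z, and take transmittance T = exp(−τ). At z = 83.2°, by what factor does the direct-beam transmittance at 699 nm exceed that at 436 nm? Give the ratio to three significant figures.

6.11

Airmass: sec 83.2° = 8.4457.
τ(699 nm) = 0.0928 × (560/699)⁴ × 8.4457 = 0.0928 × 0.4119 × 8.4457 = 0.3229.
τ(436 nm) = 0.0928 × (560/436)⁴ × 8.4457 = 0.0928 × 2.7215 × 8.4457 = 2.1330.
T(699)/T(436) = exp(τ_B − τ_A) = exp(1.8101) = 6.1112.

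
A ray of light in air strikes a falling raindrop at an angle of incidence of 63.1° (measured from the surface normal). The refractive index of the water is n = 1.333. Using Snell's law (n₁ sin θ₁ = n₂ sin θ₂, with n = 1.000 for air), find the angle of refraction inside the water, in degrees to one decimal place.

42.0°

Snell: sin θ_r = sin θ_i / n = sin 63.1° / 1.333 = 0.8918 / 1.333 = 0.6690.
θ_r = arcsin(0.6690) = 41.99°.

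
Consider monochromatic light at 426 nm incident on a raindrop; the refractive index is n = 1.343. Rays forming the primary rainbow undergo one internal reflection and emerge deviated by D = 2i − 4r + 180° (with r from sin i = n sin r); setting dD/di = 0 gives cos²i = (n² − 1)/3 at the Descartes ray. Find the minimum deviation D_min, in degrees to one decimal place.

139.4°

cos²i = (1.80365 − 1)/3 = 0.26788; i = arccos(0.51757) = 58.830°.
sin r = sin 58.830°/1.343 = 0.63711; r = 39.577°.
D_min = 2·58.830° − 4·39.577° + 180° = 139.354°.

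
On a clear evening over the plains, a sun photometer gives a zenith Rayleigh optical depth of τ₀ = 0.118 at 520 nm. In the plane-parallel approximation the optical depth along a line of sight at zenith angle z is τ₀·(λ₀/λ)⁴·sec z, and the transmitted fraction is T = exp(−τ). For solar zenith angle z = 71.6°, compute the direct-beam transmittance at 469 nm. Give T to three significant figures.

sec 71.6° = 3.1681.
τ = 0.118 × (520/469)⁴ × 3.1681 = 0.118 × 1.5112 × 3.1681 = 0.5649.
T = exp(−0.5649) = 0.5684.

0.568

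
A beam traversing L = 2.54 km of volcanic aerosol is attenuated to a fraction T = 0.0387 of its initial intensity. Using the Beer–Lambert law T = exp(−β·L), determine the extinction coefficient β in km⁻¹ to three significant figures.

1.28 km⁻¹

Beer–Lambert: T = exp(−βL) ⇒ β = −ln(T)/L = −ln(0.0387)/2.54 = 3.2519/2.54 = 1.28 km⁻¹.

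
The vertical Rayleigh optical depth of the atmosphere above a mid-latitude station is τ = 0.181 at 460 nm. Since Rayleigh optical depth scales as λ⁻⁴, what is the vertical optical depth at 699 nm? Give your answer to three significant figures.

0.0339

τ(699 nm) = τ(460 nm) × (460/699)⁴ = 0.181 × (0.6581)⁴ = 0.181 × 0.1876 = 0.0339.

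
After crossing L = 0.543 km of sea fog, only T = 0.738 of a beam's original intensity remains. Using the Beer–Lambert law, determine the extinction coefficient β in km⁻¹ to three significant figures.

0.560 km⁻¹

Beer–Lambert: T = exp(−βL) ⇒ β = −ln(T)/L = −ln(0.738)/0.543 = 0.3038/0.543 = 0.5595 km⁻¹.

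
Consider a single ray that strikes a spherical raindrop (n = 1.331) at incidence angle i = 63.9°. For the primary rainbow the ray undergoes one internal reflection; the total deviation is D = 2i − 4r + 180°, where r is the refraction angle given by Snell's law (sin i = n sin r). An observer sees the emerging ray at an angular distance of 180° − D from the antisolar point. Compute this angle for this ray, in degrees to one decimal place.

sin r = sin 63.9° / 1.331 = 0.8980/1.331 = 0.6747; r = 42.43°.
D = 2·63.9° − 4·42.43° + 180° = 127.80° − 169.72° + 180° = 138.08°.
Angle from antisolar point = 180° − D = 41.92°.

41.9°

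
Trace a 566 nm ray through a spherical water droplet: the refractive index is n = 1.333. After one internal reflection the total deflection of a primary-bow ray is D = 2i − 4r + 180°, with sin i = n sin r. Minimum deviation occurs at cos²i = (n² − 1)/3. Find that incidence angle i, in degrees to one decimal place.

cos²i = (1.333² − 1)/3 = (1.77689 − 1)/3 = 0.25896.
cos i = 0.50888, so i = 59.410°.

59.4°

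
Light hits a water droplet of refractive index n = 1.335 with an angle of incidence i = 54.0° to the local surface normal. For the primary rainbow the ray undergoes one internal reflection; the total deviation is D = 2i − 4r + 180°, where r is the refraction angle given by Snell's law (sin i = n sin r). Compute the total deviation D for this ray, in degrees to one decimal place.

138.8°

sin r = sin 54.0° / 1.335 = 0.8090/1.335 = 0.6060; r = 37.30°.
D = 2·54.0° − 4·37.30° + 180° = 108.00° − 149.20° + 180° = 138.80°.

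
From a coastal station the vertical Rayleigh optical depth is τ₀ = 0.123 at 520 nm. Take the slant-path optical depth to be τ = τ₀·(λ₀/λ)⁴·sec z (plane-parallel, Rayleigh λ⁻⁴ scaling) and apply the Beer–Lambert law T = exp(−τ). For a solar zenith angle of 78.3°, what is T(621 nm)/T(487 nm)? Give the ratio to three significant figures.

Airmass: sec 78.3° = 4.9313.
τ(621 nm) = 0.123 × (520/621)⁴ × 4.9313 = 0.123 × 0.4916 × 4.9313 = 0.2982.
τ(487 nm) = 0.123 × (520/487)⁴ × 4.9313 = 0.123 × 1.2999 × 4.9313 = 0.7884.
T(621)/T(487) = exp(τ_B − τ_A) = exp(0.4902) = 1.6327.

1.63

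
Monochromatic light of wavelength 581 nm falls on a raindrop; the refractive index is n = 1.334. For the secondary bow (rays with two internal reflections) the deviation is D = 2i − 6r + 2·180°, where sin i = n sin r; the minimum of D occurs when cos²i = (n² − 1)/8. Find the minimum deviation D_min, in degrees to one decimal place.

231.2°

cos²i = (1.77956 − 1)/8 = 0.09744; i = arccos(0.31216) = 71.810°.
sin r = sin 71.810°/1.334 = 0.71217; r = 45.411°.
D_min = 2·71.810° − 6·45.411° + 360° = 231.153°.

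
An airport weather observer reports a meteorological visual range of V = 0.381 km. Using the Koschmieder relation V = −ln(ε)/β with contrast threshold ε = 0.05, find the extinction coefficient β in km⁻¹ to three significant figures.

β = −ln(0.05) / V = 2.996 / 0.381 = 7.8628 km⁻¹.

7.86 km⁻¹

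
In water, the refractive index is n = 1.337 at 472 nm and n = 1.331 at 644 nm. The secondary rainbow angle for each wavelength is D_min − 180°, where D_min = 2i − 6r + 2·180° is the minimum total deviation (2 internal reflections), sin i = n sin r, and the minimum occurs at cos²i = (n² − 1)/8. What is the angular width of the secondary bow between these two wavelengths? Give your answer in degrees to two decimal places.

1.57°

At 472 nm (n = 1.337): cos²i = 0.09845 → i = 71.714°, r = 45.249°, D_min = 231.934°, rainbow angle = 51.934°.
At 644 nm (n = 1.331): cos²i = 0.09645 → i = 71.907°, r = 45.575°, D_min = 230.365°, rainbow angle = 50.365°.
Angular width = |51.934° − 50.365°| = 1.569°.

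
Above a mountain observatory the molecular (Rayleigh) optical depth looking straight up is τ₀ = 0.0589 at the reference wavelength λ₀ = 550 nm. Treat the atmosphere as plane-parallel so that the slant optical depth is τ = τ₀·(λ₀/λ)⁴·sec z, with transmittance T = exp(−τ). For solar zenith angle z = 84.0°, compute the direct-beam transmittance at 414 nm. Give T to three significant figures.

sec 84.0° = 9.5668.
τ = 0.0589 × (550/414)⁴ × 9.5668 = 0.0589 × 3.1149 × 9.5668 = 1.7552.
T = exp(−1.7552) = 0.1729.

0.173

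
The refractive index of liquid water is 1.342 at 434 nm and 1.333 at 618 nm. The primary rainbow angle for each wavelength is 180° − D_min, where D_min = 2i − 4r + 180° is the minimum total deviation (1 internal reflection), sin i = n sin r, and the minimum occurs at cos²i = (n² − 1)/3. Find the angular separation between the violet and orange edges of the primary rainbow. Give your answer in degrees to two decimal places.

At 434 nm (n = 1.342): cos²i = 0.26699 → i = 58.888°, r = 39.641°, D_min = 139.213°, rainbow angle = 40.787°.
At 618 nm (n = 1.333): cos²i = 0.25896 → i = 59.410°, r = 40.225°, D_min = 137.922°, rainbow angle = 42.078°.
Angular width = |40.787° − 42.078°| = 1.291°.

1.29°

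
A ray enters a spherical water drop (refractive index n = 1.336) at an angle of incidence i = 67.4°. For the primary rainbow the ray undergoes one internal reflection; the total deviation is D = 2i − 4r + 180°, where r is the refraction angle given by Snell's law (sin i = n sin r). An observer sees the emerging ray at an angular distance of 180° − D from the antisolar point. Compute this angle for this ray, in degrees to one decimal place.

sin r = sin 67.4° / 1.336 = 0.9232/1.336 = 0.6910; r = 43.71°.
D = 2·67.4° − 4·43.71° + 180° = 134.80° − 174.85° + 180° = 139.95°.
Angle from antisolar point = 180° − D = 40.05°.

40.0°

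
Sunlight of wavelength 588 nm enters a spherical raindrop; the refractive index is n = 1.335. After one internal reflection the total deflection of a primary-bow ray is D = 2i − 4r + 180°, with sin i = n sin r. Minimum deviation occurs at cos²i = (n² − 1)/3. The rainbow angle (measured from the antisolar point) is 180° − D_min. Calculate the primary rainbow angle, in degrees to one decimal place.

41.8°

cos²i = (1.78222 − 1)/3 = 0.26074; i = arccos(0.51063) = 59.294°.
sin r = sin 59.294°/1.335 = 0.64405; r = 40.094°.
D_min = 2·59.294° − 4·40.094° + 180° = 138.212°.
Rainbow angle = 180° − D_min = 41.788°.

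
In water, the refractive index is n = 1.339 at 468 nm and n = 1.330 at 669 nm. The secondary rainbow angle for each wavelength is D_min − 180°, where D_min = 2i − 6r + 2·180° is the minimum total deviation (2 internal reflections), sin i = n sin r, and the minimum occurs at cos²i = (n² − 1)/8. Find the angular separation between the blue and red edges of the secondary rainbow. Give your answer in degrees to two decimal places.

2.35°

At 468 nm (n = 1.339): cos²i = 0.09912 → i = 71.650°, r = 45.141°, D_min = 232.451°, rainbow angle = 52.451°.
At 669 nm (n = 1.330): cos²i = 0.09611 → i = 71.940°, r = 45.630°, D_min = 230.101°, rainbow angle = 50.101°.
Angular width = |52.451° − 50.101°| = 2.350°.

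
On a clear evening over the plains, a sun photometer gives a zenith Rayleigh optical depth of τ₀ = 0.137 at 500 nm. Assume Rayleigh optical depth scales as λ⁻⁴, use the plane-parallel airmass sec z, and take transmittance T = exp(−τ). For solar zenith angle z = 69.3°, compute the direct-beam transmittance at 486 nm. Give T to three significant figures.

sec 69.3° = 2.8291.
τ = 0.137 × (500/486)⁴ × 2.8291 = 0.137 × 1.1203 × 2.8291 = 0.4342.
T = exp(−0.4342) = 0.6478.

0.648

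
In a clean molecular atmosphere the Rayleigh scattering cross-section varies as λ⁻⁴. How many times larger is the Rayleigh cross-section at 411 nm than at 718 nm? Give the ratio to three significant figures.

9.31

Rayleigh scattering ∝ λ⁻⁴, so the ratio of coefficients is the inverse fourth power of the wavelength ratio.
σ(411)/σ(718) = (718/411)⁴ = (1.7470)⁴ = 9.314.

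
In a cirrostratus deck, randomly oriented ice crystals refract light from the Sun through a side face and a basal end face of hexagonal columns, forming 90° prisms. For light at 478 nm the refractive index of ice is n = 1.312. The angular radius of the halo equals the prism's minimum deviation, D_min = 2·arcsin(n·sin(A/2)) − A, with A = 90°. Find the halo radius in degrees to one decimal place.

n·sin(A/2) = 1.312 × sin 45° = 1.312 × 0.7071 = 0.9277.
D_min = 2·arcsin(0.9277) − 90° = 2 × 68.083° − 90° = 46.166°.

46.2°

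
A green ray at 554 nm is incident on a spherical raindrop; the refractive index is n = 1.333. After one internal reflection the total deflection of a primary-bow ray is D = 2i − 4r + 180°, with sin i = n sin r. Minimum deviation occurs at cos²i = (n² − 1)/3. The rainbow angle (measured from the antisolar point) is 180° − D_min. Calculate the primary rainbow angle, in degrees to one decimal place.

42.1°

cos²i = (1.77689 − 1)/3 = 0.25896; i = arccos(0.50888) = 59.410°.
sin r = sin 59.410°/1.333 = 0.64579; r = 40.225°.
D_min = 2·59.410° − 4·40.225° + 180° = 137.922°.
Rainbow angle = 180° − D_min = 42.078°.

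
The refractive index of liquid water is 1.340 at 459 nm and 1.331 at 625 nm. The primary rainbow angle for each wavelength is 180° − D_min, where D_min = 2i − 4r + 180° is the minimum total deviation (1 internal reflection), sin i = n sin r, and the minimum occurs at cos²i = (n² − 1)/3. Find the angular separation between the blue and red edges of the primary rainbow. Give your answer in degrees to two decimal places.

1.30°

At 459 nm (n = 1.340): cos²i = 0.26520 → i = 59.004°, r = 39.770°, D_min = 138.929°, rainbow angle = 41.071°.
At 625 nm (n = 1.331): cos²i = 0.25719 → i = 59.527°, r = 40.356°, D_min = 137.630°, rainbow angle = 42.370°.
Angular width = |41.071° − 42.370°| = 1.299°.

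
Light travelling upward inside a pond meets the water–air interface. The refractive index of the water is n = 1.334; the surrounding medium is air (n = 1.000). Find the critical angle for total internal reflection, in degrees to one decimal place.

48.6°

sin θ_c = n_air / n = 1.000 / 1.334 = 0.7496.
θ_c = arcsin(0.7496) = 48.56°.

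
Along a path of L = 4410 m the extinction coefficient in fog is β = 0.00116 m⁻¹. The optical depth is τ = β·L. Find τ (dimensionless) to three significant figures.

5.12

τ = β·L = 0.00116 × 4410 = 5.1156.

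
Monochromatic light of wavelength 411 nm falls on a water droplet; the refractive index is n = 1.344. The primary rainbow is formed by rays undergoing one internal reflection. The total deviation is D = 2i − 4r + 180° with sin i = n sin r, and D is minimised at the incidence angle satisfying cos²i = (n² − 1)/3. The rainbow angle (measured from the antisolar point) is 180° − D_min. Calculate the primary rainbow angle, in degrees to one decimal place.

cos²i = (1.80634 − 1)/3 = 0.26878; i = arccos(0.51844) = 58.772°.
sin r = sin 58.772°/1.344 = 0.63625; r = 39.512°.
D_min = 2·58.772° − 4·39.512° + 180° = 139.495°.
Rainbow angle = 180° − D_min = 40.505°.

40.5°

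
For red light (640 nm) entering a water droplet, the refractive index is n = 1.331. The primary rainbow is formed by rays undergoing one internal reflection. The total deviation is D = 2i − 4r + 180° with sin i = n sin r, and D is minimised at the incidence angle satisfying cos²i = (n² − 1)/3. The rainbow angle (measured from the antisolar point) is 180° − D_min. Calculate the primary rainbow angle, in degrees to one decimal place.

cos²i = (1.77156 − 1)/3 = 0.25719; i = arccos(0.50714) = 59.527°.
sin r = sin 59.527°/1.331 = 0.64753; r = 40.356°.
D_min = 2·59.527° − 4·40.356° + 180° = 137.630°.
Rainbow angle = 180° − D_min = 42.370°.

42.4°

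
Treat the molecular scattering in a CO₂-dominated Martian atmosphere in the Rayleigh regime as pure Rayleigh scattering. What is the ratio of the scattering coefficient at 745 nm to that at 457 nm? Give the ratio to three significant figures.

Rayleigh scattering ∝ λ⁻⁴, so the ratio of coefficients is the inverse fourth power of the wavelength ratio.
σ(745)/σ(457) = (457/745)⁴ = (0.6134)⁴ = 0.1416.

0.142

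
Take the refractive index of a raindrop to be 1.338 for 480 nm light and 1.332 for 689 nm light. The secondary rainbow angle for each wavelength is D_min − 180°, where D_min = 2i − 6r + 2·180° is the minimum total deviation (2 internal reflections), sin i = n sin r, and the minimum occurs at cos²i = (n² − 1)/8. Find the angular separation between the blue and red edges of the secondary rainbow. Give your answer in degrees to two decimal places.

1.56°

At 480 nm (n = 1.338): cos²i = 0.09878 → i = 71.682°, r = 45.195°, D_min = 232.193°, rainbow angle = 52.193°.
At 689 nm (n = 1.332): cos²i = 0.09678 → i = 71.875°, r = 45.520°, D_min = 230.628°, rainbow angle = 50.628°.
Angular width = |52.193° − 50.628°| = 1.564°.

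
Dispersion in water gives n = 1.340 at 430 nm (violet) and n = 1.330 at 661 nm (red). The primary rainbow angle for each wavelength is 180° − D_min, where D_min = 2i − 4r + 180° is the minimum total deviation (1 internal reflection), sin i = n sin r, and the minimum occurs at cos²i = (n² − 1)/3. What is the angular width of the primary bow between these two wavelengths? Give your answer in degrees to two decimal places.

1.45°

At 430 nm (n = 1.340): cos²i = 0.26520 → i = 59.004°, r = 39.770°, D_min = 138.929°, rainbow angle = 41.071°.
At 661 nm (n = 1.330): cos²i = 0.25630 → i = 59.585°, r = 40.422°, D_min = 137.484°, rainbow angle = 42.516°.
Angular width = |41.071° − 42.516°| = 1.445°.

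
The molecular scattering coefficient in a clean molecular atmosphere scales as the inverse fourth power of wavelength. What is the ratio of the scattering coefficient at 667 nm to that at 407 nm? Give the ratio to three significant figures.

0.139

Rayleigh scattering ∝ λ⁻⁴, so the ratio of coefficients is the inverse fourth power of the wavelength ratio.
σ(667)/σ(407) = (407/667)⁴ = (0.6102)⁴ = 0.1386.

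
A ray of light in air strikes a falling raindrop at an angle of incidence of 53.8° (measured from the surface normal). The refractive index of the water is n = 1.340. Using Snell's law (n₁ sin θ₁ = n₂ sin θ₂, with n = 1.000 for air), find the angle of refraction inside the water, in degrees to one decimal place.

Snell: sin θ_r = sin θ_i / n = sin 53.8° / 1.340 = 0.8070 / 1.340 = 0.6022.
θ_r = arcsin(0.6022) = 37.03°.

37.0°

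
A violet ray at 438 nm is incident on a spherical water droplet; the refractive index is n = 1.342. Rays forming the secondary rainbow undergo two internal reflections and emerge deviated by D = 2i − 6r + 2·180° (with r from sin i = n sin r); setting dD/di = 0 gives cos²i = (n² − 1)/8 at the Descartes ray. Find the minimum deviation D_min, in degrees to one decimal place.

cos²i = (1.80096 − 1)/8 = 0.10012; i = arccos(0.31642) = 71.554°.
sin r = sin 71.554°/1.342 = 0.70687; r = 44.981°.
D_min = 2·71.554° − 6·44.981° + 360° = 233.222°.

233.2°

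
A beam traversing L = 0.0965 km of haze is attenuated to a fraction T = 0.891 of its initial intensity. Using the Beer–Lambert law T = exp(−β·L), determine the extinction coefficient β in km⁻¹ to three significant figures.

1.20 km⁻¹

Beer–Lambert: T = exp(−βL) ⇒ β = −ln(T)/L = −ln(0.891)/0.0965 = 0.1154/0.0965 = 1.196 km⁻¹.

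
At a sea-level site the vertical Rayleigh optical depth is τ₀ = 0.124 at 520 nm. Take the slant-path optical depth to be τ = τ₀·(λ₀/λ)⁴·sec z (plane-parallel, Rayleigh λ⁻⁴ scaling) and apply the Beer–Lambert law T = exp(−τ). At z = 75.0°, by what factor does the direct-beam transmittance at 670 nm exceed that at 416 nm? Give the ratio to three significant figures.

Airmass: sec 75.0° = 3.8637.
τ(670 nm) = 0.124 × (520/670)⁴ × 3.8637 = 0.124 × 0.3628 × 3.8637 = 0.1738.
τ(416 nm) = 0.124 × (520/416)⁴ × 3.8637 = 0.124 × 2.4414 × 3.8637 = 1.1697.
T(670)/T(416) = exp(τ_B − τ_A) = exp(0.9958) = 2.7070.

2.71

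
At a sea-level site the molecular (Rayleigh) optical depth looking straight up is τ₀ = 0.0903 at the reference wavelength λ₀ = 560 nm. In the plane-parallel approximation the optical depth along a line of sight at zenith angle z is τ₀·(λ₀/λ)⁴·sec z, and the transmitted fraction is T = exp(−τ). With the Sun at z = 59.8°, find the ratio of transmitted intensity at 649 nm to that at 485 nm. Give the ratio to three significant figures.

1.25

Airmass: sec 59.8° = 1.9880.
τ(649 nm) = 0.0903 × (560/649)⁴ × 1.9880 = 0.0903 × 0.5543 × 1.9880 = 0.0995.
τ(485 nm) = 0.0903 × (560/485)⁴ × 1.9880 = 0.0903 × 1.7774 × 1.9880 = 0.3191.
T(649)/T(485) = exp(τ_B − τ_A) = exp(0.2196) = 1.2455.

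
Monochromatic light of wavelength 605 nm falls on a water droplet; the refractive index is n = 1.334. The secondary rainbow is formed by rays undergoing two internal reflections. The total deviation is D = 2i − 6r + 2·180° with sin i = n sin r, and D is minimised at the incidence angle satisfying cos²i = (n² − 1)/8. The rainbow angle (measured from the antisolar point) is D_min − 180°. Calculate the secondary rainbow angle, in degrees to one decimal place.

51.2°

cos²i = (1.77956 − 1)/8 = 0.09744; i = arccos(0.31216) = 71.810°.
sin r = sin 71.810°/1.334 = 0.71217; r = 45.411°.
D_min = 2·71.810° − 6·45.411° + 360° = 231.153°.
Rainbow angle = D_min − 180° = 51.153°.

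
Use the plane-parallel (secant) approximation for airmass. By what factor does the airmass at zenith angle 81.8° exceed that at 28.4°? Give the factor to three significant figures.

X(81.8°)/X(28.4°) = sec 81.8° / sec 28.4° = cos 28.4° / cos 81.8° = 0.8796/0.1426 = 6.1674.

6.17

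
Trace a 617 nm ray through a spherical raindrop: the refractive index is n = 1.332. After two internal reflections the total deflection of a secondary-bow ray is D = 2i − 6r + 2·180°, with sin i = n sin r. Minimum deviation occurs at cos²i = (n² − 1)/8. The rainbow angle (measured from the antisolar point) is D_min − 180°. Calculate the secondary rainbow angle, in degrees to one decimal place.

50.6°

cos²i = (1.77422 − 1)/8 = 0.09678; i = arccos(0.31109) = 71.875°.
sin r = sin 71.875°/1.332 = 0.71350; r = 45.520°.
D_min = 2·71.875° − 6·45.520° + 360° = 230.628°.
Rainbow angle = D_min − 180° = 50.628°.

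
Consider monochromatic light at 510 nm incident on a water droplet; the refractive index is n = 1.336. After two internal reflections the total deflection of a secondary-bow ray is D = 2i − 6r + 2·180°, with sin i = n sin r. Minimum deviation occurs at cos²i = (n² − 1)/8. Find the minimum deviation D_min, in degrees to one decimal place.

cos²i = (1.78490 − 1)/8 = 0.09811; i = arccos(0.31323) = 71.746°.
sin r = sin 71.746°/1.336 = 0.71084; r = 45.303°.
D_min = 2·71.746° − 6·45.303° + 360° = 231.674°.

231.7°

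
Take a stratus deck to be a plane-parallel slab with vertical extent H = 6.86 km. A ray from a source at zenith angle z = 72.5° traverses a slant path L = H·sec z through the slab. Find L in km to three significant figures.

22.8 km

sec z = 1/cos 72.5° = 3.3255.
L = 6.86 × 3.3255 = 22.813 km.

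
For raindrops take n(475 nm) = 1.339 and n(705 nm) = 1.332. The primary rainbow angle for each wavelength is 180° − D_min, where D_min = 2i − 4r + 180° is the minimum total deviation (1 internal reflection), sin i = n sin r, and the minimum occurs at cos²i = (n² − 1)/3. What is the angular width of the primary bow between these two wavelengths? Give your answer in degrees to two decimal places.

At 475 nm (n = 1.339): cos²i = 0.26431 → i = 59.062°, r = 39.834°, D_min = 138.786°, rainbow angle = 41.214°.
At 705 nm (n = 1.332): cos²i = 0.25807 → i = 59.469°, r = 40.290°, D_min = 137.776°, rainbow angle = 42.224°.
Angular width = |41.214° − 42.224°| = 1.010°.

1.01°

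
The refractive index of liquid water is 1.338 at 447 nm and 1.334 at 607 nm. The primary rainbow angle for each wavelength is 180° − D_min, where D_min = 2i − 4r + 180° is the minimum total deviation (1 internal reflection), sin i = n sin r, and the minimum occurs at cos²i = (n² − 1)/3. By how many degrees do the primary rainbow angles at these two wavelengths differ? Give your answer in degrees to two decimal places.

0.58°

At 447 nm (n = 1.338): cos²i = 0.26341 → i = 59.120°, r = 39.899°, D_min = 138.643°, rainbow angle = 41.357°.
At 607 nm (n = 1.334): cos²i = 0.25985 → i = 59.352°, r = 40.159°, D_min = 138.067°, rainbow angle = 41.933°.
Angular width = |41.357° − 41.933°| = 0.576°.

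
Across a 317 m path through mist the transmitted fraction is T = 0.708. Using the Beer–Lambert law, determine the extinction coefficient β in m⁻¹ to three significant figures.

Beer–Lambert: T = exp(−βL) ⇒ β = −ln(T)/L = −ln(0.708)/317 = 0.3453/317 = 0.001089 m⁻¹.

0.00109 m⁻¹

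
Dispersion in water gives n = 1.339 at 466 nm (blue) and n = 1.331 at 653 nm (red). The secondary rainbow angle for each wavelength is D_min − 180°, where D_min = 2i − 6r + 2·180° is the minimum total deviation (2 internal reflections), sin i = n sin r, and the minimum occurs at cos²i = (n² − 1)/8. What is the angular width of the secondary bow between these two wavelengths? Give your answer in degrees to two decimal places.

At 466 nm (n = 1.339): cos²i = 0.09912 → i = 71.650°, r = 45.141°, D_min = 232.451°, rainbow angle = 52.451°.
At 653 nm (n = 1.331): cos²i = 0.09645 → i = 71.907°, r = 45.575°, D_min = 230.365°, rainbow angle = 50.365°.
Angular width = |52.451° − 50.365°| = 2.086°.

2.09°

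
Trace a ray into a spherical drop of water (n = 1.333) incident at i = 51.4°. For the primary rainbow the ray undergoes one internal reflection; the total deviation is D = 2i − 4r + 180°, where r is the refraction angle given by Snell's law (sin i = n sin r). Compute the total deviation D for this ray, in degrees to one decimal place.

sin r = sin 51.4° / 1.333 = 0.7815/1.333 = 0.5863; r = 35.89°.
D = 2·51.4° − 4·35.89° + 180° = 102.80° − 143.58° + 180° = 139.22°.

139.2°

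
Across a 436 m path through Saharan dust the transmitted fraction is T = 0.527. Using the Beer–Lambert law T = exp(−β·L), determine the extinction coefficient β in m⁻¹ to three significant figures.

0.00147 m⁻¹

Beer–Lambert: T = exp(−βL) ⇒ β = −ln(T)/L = −ln(0.527)/436 = 0.6406/436 = 0.001469 m⁻¹.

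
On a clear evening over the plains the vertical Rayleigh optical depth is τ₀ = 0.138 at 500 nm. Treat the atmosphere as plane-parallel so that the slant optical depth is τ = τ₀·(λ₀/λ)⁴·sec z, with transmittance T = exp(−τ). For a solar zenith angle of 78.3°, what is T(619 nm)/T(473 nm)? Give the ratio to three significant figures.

1.75

Airmass: sec 78.3° = 4.9313.
τ(619 nm) = 0.138 × (500/619)⁴ × 4.9313 = 0.138 × 0.4257 × 4.9313 = 0.2897.
τ(473 nm) = 0.138 × (500/473)⁴ × 4.9313 = 0.138 × 1.2486 × 4.9313 = 0.8497.
T(619)/T(473) = exp(τ_B − τ_A) = exp(0.5600) = 1.7507.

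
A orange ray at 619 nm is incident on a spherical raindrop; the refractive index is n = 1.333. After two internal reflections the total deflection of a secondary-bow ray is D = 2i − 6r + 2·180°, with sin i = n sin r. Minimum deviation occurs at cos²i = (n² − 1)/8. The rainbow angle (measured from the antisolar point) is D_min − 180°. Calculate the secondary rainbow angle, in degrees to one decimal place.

50.9°

cos²i = (1.77689 − 1)/8 = 0.09711; i = arccos(0.31163) = 71.843°.
sin r = sin 71.843°/1.333 = 0.71283; r = 45.466°.
D_min = 2·71.843° − 6·45.466° + 360° = 230.891°.
Rainbow angle = D_min − 180° = 50.891°.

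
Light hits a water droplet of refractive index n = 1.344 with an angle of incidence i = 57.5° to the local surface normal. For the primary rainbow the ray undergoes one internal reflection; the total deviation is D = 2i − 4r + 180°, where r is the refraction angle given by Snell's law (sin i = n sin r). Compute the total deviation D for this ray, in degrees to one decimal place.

139.5°

sin r = sin 57.5° / 1.344 = 0.8434/1.344 = 0.6275; r = 38.87°.
D = 2·57.5° − 4·38.87° + 180° = 115.00° − 155.47° + 180° = 139.53°.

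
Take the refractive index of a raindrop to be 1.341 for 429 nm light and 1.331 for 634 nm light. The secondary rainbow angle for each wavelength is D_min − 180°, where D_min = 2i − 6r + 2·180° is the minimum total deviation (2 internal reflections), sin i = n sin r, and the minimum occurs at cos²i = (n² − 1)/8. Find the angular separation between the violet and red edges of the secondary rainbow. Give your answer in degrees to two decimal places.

At 429 nm (n = 1.341): cos²i = 0.09979 → i = 71.586°, r = 45.034°, D_min = 232.966°, rainbow angle = 52.966°.
At 634 nm (n = 1.331): cos²i = 0.09645 → i = 71.907°, r = 45.575°, D_min = 230.365°, rainbow angle = 50.365°.
Angular width = |52.966° − 50.365°| = 2.601°.

2.60°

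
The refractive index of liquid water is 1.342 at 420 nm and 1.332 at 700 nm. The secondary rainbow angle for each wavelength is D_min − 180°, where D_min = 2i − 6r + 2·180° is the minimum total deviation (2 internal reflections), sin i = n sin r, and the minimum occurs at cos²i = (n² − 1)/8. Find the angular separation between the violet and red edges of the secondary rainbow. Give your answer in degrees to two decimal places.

At 420 nm (n = 1.342): cos²i = 0.10012 → i = 71.554°, r = 44.981°, D_min = 233.222°, rainbow angle = 53.222°.
At 700 nm (n = 1.332): cos²i = 0.09678 → i = 71.875°, r = 45.520°, D_min = 230.628°, rainbow angle = 50.628°.
Angular width = |53.222° − 50.628°| = 2.594°.

2.59°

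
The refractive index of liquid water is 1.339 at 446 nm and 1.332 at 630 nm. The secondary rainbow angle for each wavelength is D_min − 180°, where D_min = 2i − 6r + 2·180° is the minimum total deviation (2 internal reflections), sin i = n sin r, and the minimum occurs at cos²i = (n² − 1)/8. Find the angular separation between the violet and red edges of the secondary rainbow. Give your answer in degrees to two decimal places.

At 446 nm (n = 1.339): cos²i = 0.09912 → i = 71.650°, r = 45.141°, D_min = 232.451°, rainbow angle = 52.451°.
At 630 nm (n = 1.332): cos²i = 0.09678 → i = 71.875°, r = 45.520°, D_min = 230.628°, rainbow angle = 50.628°.
Angular width = |52.451° − 50.628°| = 1.823°.

1.82°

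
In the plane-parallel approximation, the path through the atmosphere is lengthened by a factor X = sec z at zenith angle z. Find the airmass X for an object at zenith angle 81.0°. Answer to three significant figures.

X = sec z = 1/cos 81.0° = 1/0.1564 = 6.3925.

6.39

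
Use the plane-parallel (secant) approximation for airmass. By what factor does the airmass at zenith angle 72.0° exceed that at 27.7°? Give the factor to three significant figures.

2.87

X(72.0°)/X(27.7°) = sec 72.0° / sec 27.7° = cos 27.7° / cos 72.0° = 0.8854/0.3090 = 2.8652.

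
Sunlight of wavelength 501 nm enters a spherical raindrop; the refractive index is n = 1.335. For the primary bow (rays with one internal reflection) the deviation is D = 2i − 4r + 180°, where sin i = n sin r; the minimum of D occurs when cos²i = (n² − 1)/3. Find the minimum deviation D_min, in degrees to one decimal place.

cos²i = (1.78222 − 1)/3 = 0.26074; i = arccos(0.51063) = 59.294°.
sin r = sin 59.294°/1.335 = 0.64405; r = 40.094°.
D_min = 2·59.294° − 4·40.094° + 180° = 138.212°.

138.2°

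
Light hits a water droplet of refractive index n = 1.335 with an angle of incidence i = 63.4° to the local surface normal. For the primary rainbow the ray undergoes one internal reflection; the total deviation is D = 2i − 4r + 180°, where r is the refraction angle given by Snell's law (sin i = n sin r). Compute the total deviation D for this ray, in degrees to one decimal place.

138.6°

sin r = sin 63.4° / 1.335 = 0.8942/1.335 = 0.6698; r = 42.05°.
D = 2·63.4° − 4·42.05° + 180° = 126.80° − 168.20° + 180° = 138.60°.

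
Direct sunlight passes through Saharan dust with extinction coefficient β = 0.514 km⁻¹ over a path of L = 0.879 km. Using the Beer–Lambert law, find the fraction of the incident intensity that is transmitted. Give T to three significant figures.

0.636

τ = β·L = 0.514 × 0.879 = 0.4518.
T = exp(−0.4518) = 0.6365.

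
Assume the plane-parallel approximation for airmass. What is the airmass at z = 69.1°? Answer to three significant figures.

2.80

X = sec z = 1/cos 69.1° = 1/0.3567 = 2.8032.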